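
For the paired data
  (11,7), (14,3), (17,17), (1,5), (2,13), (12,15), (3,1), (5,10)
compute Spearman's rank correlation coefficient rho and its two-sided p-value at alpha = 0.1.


Step 1: Rank x and y separately (midranks; no ties here).
rank(x): 11->5, 14->7, 17->8, 1->1, 2->2, 12->6, 3->3, 5->4
rank(y): 7->4, 3->2, 17->8, 5->3, 13->6, 15->7, 1->1, 10->5
Step 2: d_i = R_x(i) - R_y(i); compute d_i^2.
  (5-4)^2=1, (7-2)^2=25, (8-8)^2=0, (1-3)^2=4, (2-6)^2=16, (6-7)^2=1, (3-1)^2=4, (4-5)^2=1
sum(d^2) = 52.
Step 3: rho = 1 - 6*52 / (8*(8^2 - 1)) = 1 - 312/504 = 0.380952.
Step 4: Under H0, t = rho * sqrt((n-2)/(1-rho^2)) = 1.0092 ~ t(6).
Step 5: Two-sided p-value from the t-distribution with 6 df = 0.351813.
Step 6: alpha = 0.1. fail to reject H0.

rho = 0.3810, p = 0.351813, fail to reject H0 at alpha = 0.1.


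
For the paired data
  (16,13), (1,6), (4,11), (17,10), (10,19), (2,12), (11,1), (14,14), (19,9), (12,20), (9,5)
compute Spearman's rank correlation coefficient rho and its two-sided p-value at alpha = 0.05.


Step 1: Rank x and y separately (midranks; no ties here).
rank(x): 16->9, 1->1, 4->3, 17->10, 10->5, 2->2, 11->6, 14->8, 19->11, 12->7, 9->4
rank(y): 13->8, 6->3, 11->6, 10->5, 19->10, 12->7, 1->1, 14->9, 9->4, 20->11, 5->2
Step 2: d_i = R_x(i) - R_y(i); compute d_i^2.
  (9-8)^2=1, (1-3)^2=4, (3-6)^2=9, (10-5)^2=25, (5-10)^2=25, (2-7)^2=25, (6-1)^2=25, (8-9)^2=1, (11-4)^2=49, (7-11)^2=16, (4-2)^2=4
sum(d^2) = 184.
Step 3: rho = 1 - 6*184 / (11*(11^2 - 1)) = 1 - 1104/1320 = 0.163636.
Step 4: Under H0, t = rho * sqrt((n-2)/(1-rho^2)) = 0.4976 ~ t(9).
Step 5: Two-sided p-value from the t-distribution with 9 df = 0.630685.
Step 6: alpha = 0.05. fail to reject H0.

rho = 0.1636, p = 0.630685, fail to reject H0 at alpha = 0.05.


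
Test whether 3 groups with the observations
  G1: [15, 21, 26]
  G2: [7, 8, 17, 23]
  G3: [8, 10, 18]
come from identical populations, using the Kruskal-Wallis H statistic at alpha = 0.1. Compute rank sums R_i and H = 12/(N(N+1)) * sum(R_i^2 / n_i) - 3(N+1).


Step 1: Combine all N = 10 observations and assign midranks.
sorted (value, group, rank): (7,G2,1), (8,G2,2.5), (8,G3,2.5), (10,G3,4), (15,G1,5), (17,G2,6), (18,G3,7), (21,G1,8), (23,G2,9), (26,G1,10)
Step 2: Sum ranks within each group.
R_1 = 23 (n_1 = 3)
R_2 = 18.5 (n_2 = 4)
R_3 = 13.5 (n_3 = 3)
Step 3: H = 12/(N(N+1)) * sum(R_i^2/n_i) - 3(N+1)
     = 12/(10*11) * (23^2/3 + 18.5^2/4 + 13.5^2/3) - 3*11
     = 0.109091 * 322.646 - 33
     = 2.197727.
Step 4: Ties present; correction factor C = 1 - 6/(10^3 - 10) = 0.993939. Corrected H = 2.197727 / 0.993939 = 2.211128.
Step 5: Under H0, H ~ chi^2(2); p-value = 0.331024.
Step 6: alpha = 0.1. fail to reject H0.

H = 2.2111, df = 2, p = 0.331024, fail to reject H0.


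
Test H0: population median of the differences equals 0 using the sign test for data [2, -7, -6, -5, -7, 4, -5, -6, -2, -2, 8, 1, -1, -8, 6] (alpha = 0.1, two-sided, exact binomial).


Step 1: Discard zero differences. Original n = 15; n_eff = number of nonzero differences = 15.
Nonzero differences (with sign): +2, -7, -6, -5, -7, +4, -5, -6, -2, -2, +8, +1, -1, -8, +6
Step 2: Count signs: positive = 5, negative = 10.
Step 3: Under H0: P(positive) = 0.5, so the number of positives S ~ Bin(15, 0.5).
Step 4: Two-sided exact p-value = sum of Bin(15,0.5) probabilities at or below the observed probability = 0.301758.
Step 5: alpha = 0.1. fail to reject H0.

n_eff = 15, pos = 5, neg = 10, p = 0.301758, fail to reject H0.


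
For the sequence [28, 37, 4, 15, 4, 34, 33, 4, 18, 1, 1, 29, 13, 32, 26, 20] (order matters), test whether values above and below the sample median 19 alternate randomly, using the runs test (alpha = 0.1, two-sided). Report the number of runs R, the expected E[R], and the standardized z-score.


Step 1: Compute median = 19; label A = above, B = below.
Labels in order: AABBBAABBBBABAAA  (n_A = 8, n_B = 8)
Step 2: Count runs R = 7.
Step 3: Under H0 (random ordering), E[R] = 2*n_A*n_B/(n_A+n_B) + 1 = 2*8*8/16 + 1 = 9.0000.
        Var[R] = 2*n_A*n_B*(2*n_A*n_B - n_A - n_B) / ((n_A+n_B)^2 * (n_A+n_B-1)) = 14336/3840 = 3.7333.
        SD[R] = 1.9322.
Step 4: Continuity-corrected z = (R + 0.5 - E[R]) / SD[R] = (7 + 0.5 - 9.0000) / 1.9322 = -0.7763.
Step 5: Two-sided p-value via normal approximation = 2*(1 - Phi(|z|)) = 0.437558.
Step 6: alpha = 0.1. fail to reject H0.

R = 7, z = -0.7763, p = 0.437558, fail to reject H0.


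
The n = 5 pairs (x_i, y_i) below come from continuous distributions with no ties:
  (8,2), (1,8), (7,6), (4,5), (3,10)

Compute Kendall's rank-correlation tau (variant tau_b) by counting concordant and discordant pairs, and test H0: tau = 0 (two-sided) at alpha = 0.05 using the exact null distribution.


Step 1: Enumerate the 10 unordered pairs (i,j) with i<j and classify each by sign(x_j-x_i) * sign(y_j-y_i).
  (1,2):dx=-7,dy=+6->D; (1,3):dx=-1,dy=+4->D; (1,4):dx=-4,dy=+3->D; (1,5):dx=-5,dy=+8->D
  (2,3):dx=+6,dy=-2->D; (2,4):dx=+3,dy=-3->D; (2,5):dx=+2,dy=+2->C; (3,4):dx=-3,dy=-1->C
  (3,5):dx=-4,dy=+4->D; (4,5):dx=-1,dy=+5->D
Step 2: C = 2, D = 8, total pairs = 10.
Step 3: tau = (C - D)/(n(n-1)/2) = (2 - 8)/10 = -0.600000.
Step 4: Exact two-sided p-value (enumerate n! = 120 permutations of y under H0): p = 0.233333.
Step 5: alpha = 0.05. fail to reject H0.

tau_b = -0.6000 (C=2, D=8), p = 0.233333, fail to reject H0.


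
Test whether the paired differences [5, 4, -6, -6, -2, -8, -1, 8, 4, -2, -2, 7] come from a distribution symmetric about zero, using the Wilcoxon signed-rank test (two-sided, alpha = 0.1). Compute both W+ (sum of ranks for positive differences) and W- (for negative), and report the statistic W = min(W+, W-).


Step 1: Drop any zero differences (none here) and take |d_i|.
|d| = [5, 4, 6, 6, 2, 8, 1, 8, 4, 2, 2, 7]
Step 2: Midrank |d_i| (ties get averaged ranks).
ranks: |5|->7, |4|->5.5, |6|->8.5, |6|->8.5, |2|->3, |8|->11.5, |1|->1, |8|->11.5, |4|->5.5, |2|->3, |2|->3, |7|->10
Step 3: Attach original signs; sum ranks with positive sign and with negative sign.
W+ = 7 + 5.5 + 11.5 + 5.5 + 10 = 39.5
W- = 8.5 + 8.5 + 3 + 11.5 + 1 + 3 + 3 = 38.5
(Check: W+ + W- = 78 should equal n(n+1)/2 = 78.)
Step 4: Test statistic W = min(W+, W-) = 38.5.
Step 5: Ties in |d|, so use the tie-corrected normal approximation.
        E[W] = n(n+1)/4 = 12*13/4 = 39.
        Tie groups: |d|=2 (t=3), |d|=4 (t=2), |d|=6 (t=2), |d|=8 (t=2); sum(t^3 - t) = 42.
        Var[W] = n(n+1)(2n+1)/24 - sum(t^3-t)/48 = 3900/24 - 42/48 = 161.625.
        z = (W - E[W]) / sqrt(Var[W]) = (38.5 - 39) / 12.7132 = -0.0393.
        Two-sided p = 2*Phi(z) = 0.968628.
Step 6: alpha = 0.1. fail to reject H0.

W+ = 39.5, W- = 38.5, W = min = 38.5, p = 0.968628, fail to reject H0.


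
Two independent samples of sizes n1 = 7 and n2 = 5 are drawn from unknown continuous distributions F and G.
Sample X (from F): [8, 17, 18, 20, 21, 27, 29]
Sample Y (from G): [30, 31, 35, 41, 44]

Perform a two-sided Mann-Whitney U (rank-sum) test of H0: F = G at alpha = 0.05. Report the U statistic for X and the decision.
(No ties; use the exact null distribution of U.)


Step 1: Combine and sort all 12 observations; assign midranks.
sorted (value, group): (8,X), (17,X), (18,X), (20,X), (21,X), (27,X), (29,X), (30,Y), (31,Y), (35,Y), (41,Y), (44,Y)
ranks: 8->1, 17->2, 18->3, 20->4, 21->5, 27->6, 29->7, 30->8, 31->9, 35->10, 41->11, 44->12
Step 2: Rank sum for X: R1 = 1 + 2 + 3 + 4 + 5 + 6 + 7 = 28.
Step 3: U_X = R1 - n1(n1+1)/2 = 28 - 7*8/2 = 28 - 28 = 0.
       U_Y = n1*n2 - U_X = 35 - 0 = 35.
Step 4: No ties, so the exact null distribution of U (based on enumerating the C(12,7) = 792 equally likely rank assignments) gives the two-sided p-value.
Step 5: p-value = 0.002525; compare to alpha = 0.05. reject H0.

U_X = 0, p = 0.002525, reject H0 at alpha = 0.05.


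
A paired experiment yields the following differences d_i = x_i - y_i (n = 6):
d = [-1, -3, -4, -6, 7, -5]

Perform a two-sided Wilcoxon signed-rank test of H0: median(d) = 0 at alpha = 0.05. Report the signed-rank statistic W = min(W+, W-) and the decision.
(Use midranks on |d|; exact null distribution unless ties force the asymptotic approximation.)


Step 1: Drop any zero differences (none here) and take |d_i|.
|d| = [1, 3, 4, 6, 7, 5]
Step 2: Midrank |d_i| (ties get averaged ranks).
ranks: |1|->1, |3|->2, |4|->3, |6|->5, |7|->6, |5|->4
Step 3: Attach original signs; sum ranks with positive sign and with negative sign.
W+ = 6 = 6
W- = 1 + 2 + 3 + 5 + 4 = 15
(Check: W+ + W- = 21 should equal n(n+1)/2 = 21.)
Step 4: Test statistic W = min(W+, W-) = 6.
Step 5: No ties, so the exact null distribution over the 2^6 = 64 sign assignments gives the two-sided p-value = 0.437500.
Step 6: alpha = 0.05. fail to reject H0.

W+ = 6, W- = 15, W = min = 6, p = 0.437500, fail to reject H0.


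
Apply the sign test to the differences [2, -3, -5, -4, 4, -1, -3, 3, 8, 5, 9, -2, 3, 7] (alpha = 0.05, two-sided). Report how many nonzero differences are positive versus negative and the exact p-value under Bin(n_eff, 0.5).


Step 1: Discard zero differences. Original n = 14; n_eff = number of nonzero differences = 14.
Nonzero differences (with sign): +2, -3, -5, -4, +4, -1, -3, +3, +8, +5, +9, -2, +3, +7
Step 2: Count signs: positive = 8, negative = 6.
Step 3: Under H0: P(positive) = 0.5, so the number of positives S ~ Bin(14, 0.5).
Step 4: Two-sided exact p-value = sum of Bin(14,0.5) probabilities at or below the observed probability = 0.790527.
Step 5: alpha = 0.05. fail to reject H0.

n_eff = 14, pos = 8, neg = 6, p = 0.790527, fail to reject H0.


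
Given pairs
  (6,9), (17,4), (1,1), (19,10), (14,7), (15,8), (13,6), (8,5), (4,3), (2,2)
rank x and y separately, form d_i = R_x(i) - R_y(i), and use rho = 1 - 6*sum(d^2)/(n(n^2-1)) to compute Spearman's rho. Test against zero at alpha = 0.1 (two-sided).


Step 1: Rank x and y separately (midranks; no ties here).
rank(x): 6->4, 17->9, 1->1, 19->10, 14->7, 15->8, 13->6, 8->5, 4->3, 2->2
rank(y): 9->9, 4->4, 1->1, 10->10, 7->7, 8->8, 6->6, 5->5, 3->3, 2->2
Step 2: d_i = R_x(i) - R_y(i); compute d_i^2.
  (4-9)^2=25, (9-4)^2=25, (1-1)^2=0, (10-10)^2=0, (7-7)^2=0, (8-8)^2=0, (6-6)^2=0, (5-5)^2=0, (3-3)^2=0, (2-2)^2=0
sum(d^2) = 50.
Step 3: rho = 1 - 6*50 / (10*(10^2 - 1)) = 1 - 300/990 = 0.696970.
Step 4: Under H0, t = rho * sqrt((n-2)/(1-rho^2)) = 2.7490 ~ t(8).
Step 5: Two-sided p-value from the t-distribution with 8 df = 0.025097.
Step 6: alpha = 0.1. reject H0.

rho = 0.6970, p = 0.025097, reject H0 at alpha = 0.1.


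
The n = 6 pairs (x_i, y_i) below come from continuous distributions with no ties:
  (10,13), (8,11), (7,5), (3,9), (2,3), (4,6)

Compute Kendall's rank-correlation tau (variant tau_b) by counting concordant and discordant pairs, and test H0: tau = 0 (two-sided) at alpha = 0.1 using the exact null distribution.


Step 1: Enumerate the 15 unordered pairs (i,j) with i<j and classify each by sign(x_j-x_i) * sign(y_j-y_i).
  (1,2):dx=-2,dy=-2->C; (1,3):dx=-3,dy=-8->C; (1,4):dx=-7,dy=-4->C; (1,5):dx=-8,dy=-10->C
  (1,6):dx=-6,dy=-7->C; (2,3):dx=-1,dy=-6->C; (2,4):dx=-5,dy=-2->C; (2,5):dx=-6,dy=-8->C
  (2,6):dx=-4,dy=-5->C; (3,4):dx=-4,dy=+4->D; (3,5):dx=-5,dy=-2->C; (3,6):dx=-3,dy=+1->D
  (4,5):dx=-1,dy=-6->C; (4,6):dx=+1,dy=-3->D; (5,6):dx=+2,dy=+3->C
Step 2: C = 12, D = 3, total pairs = 15.
Step 3: tau = (C - D)/(n(n-1)/2) = (12 - 3)/15 = 0.600000.
Step 4: Exact two-sided p-value (enumerate n! = 720 permutations of y under H0): p = 0.136111.
Step 5: alpha = 0.1. fail to reject H0.

tau_b = 0.6000 (C=12, D=3), p = 0.136111, fail to reject H0.


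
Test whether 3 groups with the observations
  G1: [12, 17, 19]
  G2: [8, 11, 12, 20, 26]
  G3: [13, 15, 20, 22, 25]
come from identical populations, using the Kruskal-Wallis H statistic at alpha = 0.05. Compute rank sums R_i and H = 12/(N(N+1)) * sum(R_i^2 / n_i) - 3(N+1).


Step 1: Combine all N = 13 observations and assign midranks.
sorted (value, group, rank): (8,G2,1), (11,G2,2), (12,G1,3.5), (12,G2,3.5), (13,G3,5), (15,G3,6), (17,G1,7), (19,G1,8), (20,G2,9.5), (20,G3,9.5), (22,G3,11), (25,G3,12), (26,G2,13)
Step 2: Sum ranks within each group.
R_1 = 18.5 (n_1 = 3)
R_2 = 29 (n_2 = 5)
R_3 = 43.5 (n_3 = 5)
Step 3: H = 12/(N(N+1)) * sum(R_i^2/n_i) - 3(N+1)
     = 12/(13*14) * (18.5^2/3 + 29^2/5 + 43.5^2/5) - 3*14
     = 0.065934 * 660.733 - 42
     = 1.564835.
Step 4: Ties present; correction factor C = 1 - 12/(13^3 - 13) = 0.994505. Corrected H = 1.564835 / 0.994505 = 1.573481.
Step 5: Under H0, H ~ chi^2(2); p-value = 0.455327.
Step 6: alpha = 0.05. fail to reject H0.

H = 1.5735, df = 2, p = 0.455327, fail to reject H0.


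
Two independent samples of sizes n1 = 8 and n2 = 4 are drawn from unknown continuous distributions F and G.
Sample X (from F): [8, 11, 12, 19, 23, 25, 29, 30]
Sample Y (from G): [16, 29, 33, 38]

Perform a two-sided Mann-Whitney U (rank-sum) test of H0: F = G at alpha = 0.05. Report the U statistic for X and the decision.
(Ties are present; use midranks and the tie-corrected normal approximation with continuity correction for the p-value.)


Step 1: Combine and sort all 12 observations; assign midranks.
sorted (value, group): (8,X), (11,X), (12,X), (16,Y), (19,X), (23,X), (25,X), (29,X), (29,Y), (30,X), (33,Y), (38,Y)
ranks: 8->1, 11->2, 12->3, 16->4, 19->5, 23->6, 25->7, 29->8.5, 29->8.5, 30->10, 33->11, 38->12
Step 2: Rank sum for X: R1 = 1 + 2 + 3 + 5 + 6 + 7 + 8.5 + 10 = 42.5.
Step 3: U_X = R1 - n1(n1+1)/2 = 42.5 - 8*9/2 = 42.5 - 36 = 6.5.
       U_Y = n1*n2 - U_X = 32 - 6.5 = 25.5.
Step 4: Ties are present, so use the tie-corrected normal approximation (with continuity correction) for the p-value.
Step 5: p-value = 0.125707; compare to alpha = 0.05. fail to reject H0.

U_X = 6.5, p = 0.125707, fail to reject H0 at alpha = 0.05.


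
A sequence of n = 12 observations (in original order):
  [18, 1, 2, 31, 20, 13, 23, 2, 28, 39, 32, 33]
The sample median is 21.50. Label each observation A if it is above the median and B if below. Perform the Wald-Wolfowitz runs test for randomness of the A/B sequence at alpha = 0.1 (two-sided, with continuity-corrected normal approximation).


Step 1: Compute median = 21.50; label A = above, B = below.
Labels in order: BBBABBABAAAA  (n_A = 6, n_B = 6)
Step 2: Count runs R = 6.
Step 3: Under H0 (random ordering), E[R] = 2*n_A*n_B/(n_A+n_B) + 1 = 2*6*6/12 + 1 = 7.0000.
        Var[R] = 2*n_A*n_B*(2*n_A*n_B - n_A - n_B) / ((n_A+n_B)^2 * (n_A+n_B-1)) = 4320/1584 = 2.7273.
        SD[R] = 1.6514.
Step 4: Continuity-corrected z = (R + 0.5 - E[R]) / SD[R] = (6 + 0.5 - 7.0000) / 1.6514 = -0.3028.
Step 5: Two-sided p-value via normal approximation = 2*(1 - Phi(|z|)) = 0.762069.
Step 6: alpha = 0.1. fail to reject H0.

R = 6, z = -0.3028, p = 0.762069, fail to reject H0.


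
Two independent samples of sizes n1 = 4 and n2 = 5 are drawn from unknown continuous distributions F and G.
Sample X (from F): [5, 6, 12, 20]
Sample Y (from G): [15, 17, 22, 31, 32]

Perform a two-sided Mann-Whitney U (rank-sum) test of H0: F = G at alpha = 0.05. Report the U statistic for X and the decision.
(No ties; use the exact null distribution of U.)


Step 1: Combine and sort all 9 observations; assign midranks.
sorted (value, group): (5,X), (6,X), (12,X), (15,Y), (17,Y), (20,X), (22,Y), (31,Y), (32,Y)
ranks: 5->1, 6->2, 12->3, 15->4, 17->5, 20->6, 22->7, 31->8, 32->9
Step 2: Rank sum for X: R1 = 1 + 2 + 3 + 6 = 12.
Step 3: U_X = R1 - n1(n1+1)/2 = 12 - 4*5/2 = 12 - 10 = 2.
       U_Y = n1*n2 - U_X = 20 - 2 = 18.
Step 4: No ties, so the exact null distribution of U (based on enumerating the C(9,4) = 126 equally likely rank assignments) gives the two-sided p-value.
Step 5: p-value = 0.063492; compare to alpha = 0.05. fail to reject H0.

U_X = 2, p = 0.063492, fail to reject H0 at alpha = 0.05.


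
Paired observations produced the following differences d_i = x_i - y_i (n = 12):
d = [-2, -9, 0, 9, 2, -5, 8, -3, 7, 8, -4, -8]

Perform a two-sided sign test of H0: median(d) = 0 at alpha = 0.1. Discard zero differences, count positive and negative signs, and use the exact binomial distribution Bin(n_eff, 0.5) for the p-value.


Step 1: Discard zero differences. Original n = 12; n_eff = number of nonzero differences = 11.
Nonzero differences (with sign): -2, -9, +9, +2, -5, +8, -3, +7, +8, -4, -8
Step 2: Count signs: positive = 5, negative = 6.
Step 3: Under H0: P(positive) = 0.5, so the number of positives S ~ Bin(11, 0.5).
Step 4: Two-sided exact p-value = sum of Bin(11,0.5) probabilities at or below the observed probability = 1.000000.
Step 5: alpha = 0.1. fail to reject H0.

n_eff = 11, pos = 5, neg = 6, p = 1.000000, fail to reject H0.


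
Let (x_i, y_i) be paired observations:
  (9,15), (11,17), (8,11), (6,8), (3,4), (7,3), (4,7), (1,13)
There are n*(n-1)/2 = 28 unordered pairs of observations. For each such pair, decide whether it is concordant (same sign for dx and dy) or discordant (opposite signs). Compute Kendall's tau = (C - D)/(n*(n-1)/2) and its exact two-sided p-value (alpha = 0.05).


Step 1: Enumerate the 28 unordered pairs (i,j) with i<j and classify each by sign(x_j-x_i) * sign(y_j-y_i).
  (1,2):dx=+2,dy=+2->C; (1,3):dx=-1,dy=-4->C; (1,4):dx=-3,dy=-7->C; (1,5):dx=-6,dy=-11->C
  (1,6):dx=-2,dy=-12->C; (1,7):dx=-5,dy=-8->C; (1,8):dx=-8,dy=-2->C; (2,3):dx=-3,dy=-6->C
  (2,4):dx=-5,dy=-9->C; (2,5):dx=-8,dy=-13->C; (2,6):dx=-4,dy=-14->C; (2,7):dx=-7,dy=-10->C
  (2,8):dx=-10,dy=-4->C; (3,4):dx=-2,dy=-3->C; (3,5):dx=-5,dy=-7->C; (3,6):dx=-1,dy=-8->C
  (3,7):dx=-4,dy=-4->C; (3,8):dx=-7,dy=+2->D; (4,5):dx=-3,dy=-4->C; (4,6):dx=+1,dy=-5->D
  (4,7):dx=-2,dy=-1->C; (4,8):dx=-5,dy=+5->D; (5,6):dx=+4,dy=-1->D; (5,7):dx=+1,dy=+3->C
  (5,8):dx=-2,dy=+9->D; (6,7):dx=-3,dy=+4->D; (6,8):dx=-6,dy=+10->D; (7,8):dx=-3,dy=+6->D
Step 2: C = 20, D = 8, total pairs = 28.
Step 3: tau = (C - D)/(n(n-1)/2) = (20 - 8)/28 = 0.428571.
Step 4: Exact two-sided p-value (enumerate n! = 40320 permutations of y under H0): p = 0.178869.
Step 5: alpha = 0.05. fail to reject H0.

tau_b = 0.4286 (C=20, D=8), p = 0.178869, fail to reject H0.


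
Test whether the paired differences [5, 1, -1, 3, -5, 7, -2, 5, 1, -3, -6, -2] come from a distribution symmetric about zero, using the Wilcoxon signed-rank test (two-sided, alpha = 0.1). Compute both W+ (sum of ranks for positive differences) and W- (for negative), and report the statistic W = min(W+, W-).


Step 1: Drop any zero differences (none here) and take |d_i|.
|d| = [5, 1, 1, 3, 5, 7, 2, 5, 1, 3, 6, 2]
Step 2: Midrank |d_i| (ties get averaged ranks).
ranks: |5|->9, |1|->2, |1|->2, |3|->6.5, |5|->9, |7|->12, |2|->4.5, |5|->9, |1|->2, |3|->6.5, |6|->11, |2|->4.5
Step 3: Attach original signs; sum ranks with positive sign and with negative sign.
W+ = 9 + 2 + 6.5 + 12 + 9 + 2 = 40.5
W- = 2 + 9 + 4.5 + 6.5 + 11 + 4.5 = 37.5
(Check: W+ + W- = 78 should equal n(n+1)/2 = 78.)
Step 4: Test statistic W = min(W+, W-) = 37.5.
Step 5: Ties in |d|, so use the tie-corrected normal approximation.
        E[W] = n(n+1)/4 = 12*13/4 = 39.
        Tie groups: |d|=1 (t=3), |d|=2 (t=2), |d|=3 (t=2), |d|=5 (t=3); sum(t^3 - t) = 60.
        Var[W] = n(n+1)(2n+1)/24 - sum(t^3-t)/48 = 3900/24 - 60/48 = 161.25.
        z = (W - E[W]) / sqrt(Var[W]) = (37.5 - 39) / 12.6984 = -0.1181.
        Two-sided p = 2*Phi(z) = 0.905969.
Step 6: alpha = 0.1. fail to reject H0.

W+ = 40.5, W- = 37.5, W = min = 37.5, p = 0.905969, fail to reject H0.


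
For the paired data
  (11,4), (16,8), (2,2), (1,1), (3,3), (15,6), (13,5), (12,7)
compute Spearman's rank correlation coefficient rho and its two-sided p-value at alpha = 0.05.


Step 1: Rank x and y separately (midranks; no ties here).
rank(x): 11->4, 16->8, 2->2, 1->1, 3->3, 15->7, 13->6, 12->5
rank(y): 4->4, 8->8, 2->2, 1->1, 3->3, 6->6, 5->5, 7->7
Step 2: d_i = R_x(i) - R_y(i); compute d_i^2.
  (4-4)^2=0, (8-8)^2=0, (2-2)^2=0, (1-1)^2=0, (3-3)^2=0, (7-6)^2=1, (6-5)^2=1, (5-7)^2=4
sum(d^2) = 6.
Step 3: rho = 1 - 6*6 / (8*(8^2 - 1)) = 1 - 36/504 = 0.928571.
Step 4: Under H0, t = rho * sqrt((n-2)/(1-rho^2)) = 6.1283 ~ t(6).
Step 5: Two-sided p-value from the t-distribution with 6 df = 0.000863.
Step 6: alpha = 0.05. reject H0.

rho = 0.9286, p = 0.000863, reject H0 at alpha = 0.05.


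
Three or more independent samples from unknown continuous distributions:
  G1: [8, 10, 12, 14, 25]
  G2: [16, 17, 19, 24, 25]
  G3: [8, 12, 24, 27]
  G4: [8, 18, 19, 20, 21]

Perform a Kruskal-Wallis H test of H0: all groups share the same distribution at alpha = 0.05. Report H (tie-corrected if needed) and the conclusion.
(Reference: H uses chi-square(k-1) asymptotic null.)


Step 1: Combine all N = 19 observations and assign midranks.
sorted (value, group, rank): (8,G1,2), (8,G3,2), (8,G4,2), (10,G1,4), (12,G1,5.5), (12,G3,5.5), (14,G1,7), (16,G2,8), (17,G2,9), (18,G4,10), (19,G2,11.5), (19,G4,11.5), (20,G4,13), (21,G4,14), (24,G2,15.5), (24,G3,15.5), (25,G1,17.5), (25,G2,17.5), (27,G3,19)
Step 2: Sum ranks within each group.
R_1 = 36 (n_1 = 5)
R_2 = 61.5 (n_2 = 5)
R_3 = 42 (n_3 = 4)
R_4 = 50.5 (n_4 = 5)
Step 3: H = 12/(N(N+1)) * sum(R_i^2/n_i) - 3(N+1)
     = 12/(19*20) * (36^2/5 + 61.5^2/5 + 42^2/4 + 50.5^2/5) - 3*20
     = 0.031579 * 1966.7 - 60
     = 2.106316.
Step 4: Ties present; correction factor C = 1 - 48/(19^3 - 19) = 0.992982. Corrected H = 2.106316 / 0.992982 = 2.121201.
Step 5: Under H0, H ~ chi^2(3); p-value = 0.547635.
Step 6: alpha = 0.05. fail to reject H0.

H = 2.1212, df = 3, p = 0.547635, fail to reject H0.


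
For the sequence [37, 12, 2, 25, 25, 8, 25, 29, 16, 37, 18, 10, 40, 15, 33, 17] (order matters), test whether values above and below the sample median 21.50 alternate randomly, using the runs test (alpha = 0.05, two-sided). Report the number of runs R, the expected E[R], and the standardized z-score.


Step 1: Compute median = 21.50; label A = above, B = below.
Labels in order: ABBAABAABABBABAB  (n_A = 8, n_B = 8)
Step 2: Count runs R = 12.
Step 3: Under H0 (random ordering), E[R] = 2*n_A*n_B/(n_A+n_B) + 1 = 2*8*8/16 + 1 = 9.0000.
        Var[R] = 2*n_A*n_B*(2*n_A*n_B - n_A - n_B) / ((n_A+n_B)^2 * (n_A+n_B-1)) = 14336/3840 = 3.7333.
        SD[R] = 1.9322.
Step 4: Continuity-corrected z = (R - 0.5 - E[R]) / SD[R] = (12 - 0.5 - 9.0000) / 1.9322 = 1.2939.
Step 5: Two-sided p-value via normal approximation = 2*(1 - Phi(|z|)) = 0.195709.
Step 6: alpha = 0.05. fail to reject H0.

R = 12, z = 1.2939, p = 0.195709, fail to reject H0.


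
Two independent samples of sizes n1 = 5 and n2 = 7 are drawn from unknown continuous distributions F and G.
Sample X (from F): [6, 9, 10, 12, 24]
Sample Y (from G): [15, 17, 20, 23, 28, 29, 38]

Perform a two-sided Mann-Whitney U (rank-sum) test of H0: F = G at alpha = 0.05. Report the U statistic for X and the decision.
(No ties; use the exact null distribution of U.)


Step 1: Combine and sort all 12 observations; assign midranks.
sorted (value, group): (6,X), (9,X), (10,X), (12,X), (15,Y), (17,Y), (20,Y), (23,Y), (24,X), (28,Y), (29,Y), (38,Y)
ranks: 6->1, 9->2, 10->3, 12->4, 15->5, 17->6, 20->7, 23->8, 24->9, 28->10, 29->11, 38->12
Step 2: Rank sum for X: R1 = 1 + 2 + 3 + 4 + 9 = 19.
Step 3: U_X = R1 - n1(n1+1)/2 = 19 - 5*6/2 = 19 - 15 = 4.
       U_Y = n1*n2 - U_X = 35 - 4 = 31.
Step 4: No ties, so the exact null distribution of U (based on enumerating the C(12,5) = 792 equally likely rank assignments) gives the two-sided p-value.
Step 5: p-value = 0.030303; compare to alpha = 0.05. reject H0.

U_X = 4, p = 0.030303, reject H0 at alpha = 0.05.


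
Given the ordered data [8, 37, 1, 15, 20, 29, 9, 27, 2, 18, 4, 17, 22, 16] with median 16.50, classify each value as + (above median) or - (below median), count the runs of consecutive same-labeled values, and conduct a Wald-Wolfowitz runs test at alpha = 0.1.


Step 1: Compute median = 16.50; label A = above, B = below.
Labels in order: BABBAABABABAAB  (n_A = 7, n_B = 7)
Step 2: Count runs R = 11.
Step 3: Under H0 (random ordering), E[R] = 2*n_A*n_B/(n_A+n_B) + 1 = 2*7*7/14 + 1 = 8.0000.
        Var[R] = 2*n_A*n_B*(2*n_A*n_B - n_A - n_B) / ((n_A+n_B)^2 * (n_A+n_B-1)) = 8232/2548 = 3.2308.
        SD[R] = 1.7974.
Step 4: Continuity-corrected z = (R - 0.5 - E[R]) / SD[R] = (11 - 0.5 - 8.0000) / 1.7974 = 1.3909.
Step 5: Two-sided p-value via normal approximation = 2*(1 - Phi(|z|)) = 0.164264.
Step 6: alpha = 0.1. fail to reject H0.

R = 11, z = 1.3909, p = 0.164264, fail to reject H0.


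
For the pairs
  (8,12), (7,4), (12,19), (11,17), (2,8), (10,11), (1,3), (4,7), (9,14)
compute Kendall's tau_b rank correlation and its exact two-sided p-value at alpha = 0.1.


Step 1: Enumerate the 36 unordered pairs (i,j) with i<j and classify each by sign(x_j-x_i) * sign(y_j-y_i).
  (1,2):dx=-1,dy=-8->C; (1,3):dx=+4,dy=+7->C; (1,4):dx=+3,dy=+5->C; (1,5):dx=-6,dy=-4->C
  (1,6):dx=+2,dy=-1->D; (1,7):dx=-7,dy=-9->C; (1,8):dx=-4,dy=-5->C; (1,9):dx=+1,dy=+2->C
  (2,3):dx=+5,dy=+15->C; (2,4):dx=+4,dy=+13->C; (2,5):dx=-5,dy=+4->D; (2,6):dx=+3,dy=+7->C
  (2,7):dx=-6,dy=-1->C; (2,8):dx=-3,dy=+3->D; (2,9):dx=+2,dy=+10->C; (3,4):dx=-1,dy=-2->C
  (3,5):dx=-10,dy=-11->C; (3,6):dx=-2,dy=-8->C; (3,7):dx=-11,dy=-16->C; (3,8):dx=-8,dy=-12->C
  (3,9):dx=-3,dy=-5->C; (4,5):dx=-9,dy=-9->C; (4,6):dx=-1,dy=-6->C; (4,7):dx=-10,dy=-14->C
  (4,8):dx=-7,dy=-10->C; (4,9):dx=-2,dy=-3->C; (5,6):dx=+8,dy=+3->C; (5,7):dx=-1,dy=-5->C
  (5,8):dx=+2,dy=-1->D; (5,9):dx=+7,dy=+6->C; (6,7):dx=-9,dy=-8->C; (6,8):dx=-6,dy=-4->C
  (6,9):dx=-1,dy=+3->D; (7,8):dx=+3,dy=+4->C; (7,9):dx=+8,dy=+11->C; (8,9):dx=+5,dy=+7->C
Step 2: C = 31, D = 5, total pairs = 36.
Step 3: tau = (C - D)/(n(n-1)/2) = (31 - 5)/36 = 0.722222.
Step 4: Exact two-sided p-value (enumerate n! = 362880 permutations of y under H0): p = 0.005886.
Step 5: alpha = 0.1. reject H0.

tau_b = 0.7222 (C=31, D=5), p = 0.005886, reject H0.


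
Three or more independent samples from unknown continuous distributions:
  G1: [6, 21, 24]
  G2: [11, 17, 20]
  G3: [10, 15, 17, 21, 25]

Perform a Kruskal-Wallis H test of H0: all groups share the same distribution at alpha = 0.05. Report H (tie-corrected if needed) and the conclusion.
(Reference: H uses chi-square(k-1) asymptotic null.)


Step 1: Combine all N = 11 observations and assign midranks.
sorted (value, group, rank): (6,G1,1), (10,G3,2), (11,G2,3), (15,G3,4), (17,G2,5.5), (17,G3,5.5), (20,G2,7), (21,G1,8.5), (21,G3,8.5), (24,G1,10), (25,G3,11)
Step 2: Sum ranks within each group.
R_1 = 19.5 (n_1 = 3)
R_2 = 15.5 (n_2 = 3)
R_3 = 31 (n_3 = 5)
Step 3: H = 12/(N(N+1)) * sum(R_i^2/n_i) - 3(N+1)
     = 12/(11*12) * (19.5^2/3 + 15.5^2/3 + 31^2/5) - 3*12
     = 0.090909 * 399.033 - 36
     = 0.275758.
Step 4: Ties present; correction factor C = 1 - 12/(11^3 - 11) = 0.990909. Corrected H = 0.275758 / 0.990909 = 0.278287.
Step 5: Under H0, H ~ chi^2(2); p-value = 0.870103.
Step 6: alpha = 0.05. fail to reject H0.

H = 0.2783, df = 2, p = 0.870103, fail to reject H0.


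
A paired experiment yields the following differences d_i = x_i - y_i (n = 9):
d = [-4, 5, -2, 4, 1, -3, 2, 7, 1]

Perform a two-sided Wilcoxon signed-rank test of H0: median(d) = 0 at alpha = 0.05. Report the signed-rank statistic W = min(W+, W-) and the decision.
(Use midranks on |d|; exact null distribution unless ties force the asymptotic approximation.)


Step 1: Drop any zero differences (none here) and take |d_i|.
|d| = [4, 5, 2, 4, 1, 3, 2, 7, 1]
Step 2: Midrank |d_i| (ties get averaged ranks).
ranks: |4|->6.5, |5|->8, |2|->3.5, |4|->6.5, |1|->1.5, |3|->5, |2|->3.5, |7|->9, |1|->1.5
Step 3: Attach original signs; sum ranks with positive sign and with negative sign.
W+ = 8 + 6.5 + 1.5 + 3.5 + 9 + 1.5 = 30
W- = 6.5 + 3.5 + 5 = 15
(Check: W+ + W- = 45 should equal n(n+1)/2 = 45.)
Step 4: Test statistic W = min(W+, W-) = 15.
Step 5: Ties in |d|, so use the tie-corrected normal approximation.
        E[W] = n(n+1)/4 = 9*10/4 = 22.5.
        Tie groups: |d|=1 (t=2), |d|=2 (t=2), |d|=4 (t=2); sum(t^3 - t) = 18.
        Var[W] = n(n+1)(2n+1)/24 - sum(t^3-t)/48 = 1710/24 - 18/48 = 70.875.
        z = (W - E[W]) / sqrt(Var[W]) = (15 - 22.5) / 8.4187 = -0.8909.
        Two-sided p = 2*Phi(z) = 0.372998.
Step 6: alpha = 0.05. fail to reject H0.

W+ = 30, W- = 15, W = min = 15, p = 0.372998, fail to reject H0.


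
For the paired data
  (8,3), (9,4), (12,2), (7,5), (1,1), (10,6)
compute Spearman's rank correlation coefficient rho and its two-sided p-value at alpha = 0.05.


Step 1: Rank x and y separately (midranks; no ties here).
rank(x): 8->3, 9->4, 12->6, 7->2, 1->1, 10->5
rank(y): 3->3, 4->4, 2->2, 5->5, 1->1, 6->6
Step 2: d_i = R_x(i) - R_y(i); compute d_i^2.
  (3-3)^2=0, (4-4)^2=0, (6-2)^2=16, (2-5)^2=9, (1-1)^2=0, (5-6)^2=1
sum(d^2) = 26.
Step 3: rho = 1 - 6*26 / (6*(6^2 - 1)) = 1 - 156/210 = 0.257143.
Step 4: Under H0, t = rho * sqrt((n-2)/(1-rho^2)) = 0.5322 ~ t(4).
Step 5: Two-sided p-value from the t-distribution with 4 df = 0.622787.
Step 6: alpha = 0.05. fail to reject H0.

rho = 0.2571, p = 0.622787, fail to reject H0 at alpha = 0.05.


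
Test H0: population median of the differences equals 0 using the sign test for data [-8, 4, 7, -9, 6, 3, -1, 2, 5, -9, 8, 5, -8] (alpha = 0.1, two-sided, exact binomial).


Step 1: Discard zero differences. Original n = 13; n_eff = number of nonzero differences = 13.
Nonzero differences (with sign): -8, +4, +7, -9, +6, +3, -1, +2, +5, -9, +8, +5, -8
Step 2: Count signs: positive = 8, negative = 5.
Step 3: Under H0: P(positive) = 0.5, so the number of positives S ~ Bin(13, 0.5).
Step 4: Two-sided exact p-value = sum of Bin(13,0.5) probabilities at or below the observed probability = 0.581055.
Step 5: alpha = 0.1. fail to reject H0.

n_eff = 13, pos = 8, neg = 5, p = 0.581055, fail to reject H0.


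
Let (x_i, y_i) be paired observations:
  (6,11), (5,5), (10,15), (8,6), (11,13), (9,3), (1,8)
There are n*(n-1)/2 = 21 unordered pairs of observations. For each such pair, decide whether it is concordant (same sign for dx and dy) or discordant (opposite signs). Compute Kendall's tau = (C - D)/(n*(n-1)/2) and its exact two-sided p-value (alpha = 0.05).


Step 1: Enumerate the 21 unordered pairs (i,j) with i<j and classify each by sign(x_j-x_i) * sign(y_j-y_i).
  (1,2):dx=-1,dy=-6->C; (1,3):dx=+4,dy=+4->C; (1,4):dx=+2,dy=-5->D; (1,5):dx=+5,dy=+2->C
  (1,6):dx=+3,dy=-8->D; (1,7):dx=-5,dy=-3->C; (2,3):dx=+5,dy=+10->C; (2,4):dx=+3,dy=+1->C
  (2,5):dx=+6,dy=+8->C; (2,6):dx=+4,dy=-2->D; (2,7):dx=-4,dy=+3->D; (3,4):dx=-2,dy=-9->C
  (3,5):dx=+1,dy=-2->D; (3,6):dx=-1,dy=-12->C; (3,7):dx=-9,dy=-7->C; (4,5):dx=+3,dy=+7->C
  (4,6):dx=+1,dy=-3->D; (4,7):dx=-7,dy=+2->D; (5,6):dx=-2,dy=-10->C; (5,7):dx=-10,dy=-5->C
  (6,7):dx=-8,dy=+5->D
Step 2: C = 13, D = 8, total pairs = 21.
Step 3: tau = (C - D)/(n(n-1)/2) = (13 - 8)/21 = 0.238095.
Step 4: Exact two-sided p-value (enumerate n! = 5040 permutations of y under H0): p = 0.561905.
Step 5: alpha = 0.05. fail to reject H0.

tau_b = 0.2381 (C=13, D=8), p = 0.561905, fail to reject H0.


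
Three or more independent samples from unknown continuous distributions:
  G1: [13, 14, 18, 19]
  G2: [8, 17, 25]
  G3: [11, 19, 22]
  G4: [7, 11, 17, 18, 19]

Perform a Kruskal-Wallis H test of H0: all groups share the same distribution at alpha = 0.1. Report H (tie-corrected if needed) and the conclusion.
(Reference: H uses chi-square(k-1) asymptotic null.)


Step 1: Combine all N = 15 observations and assign midranks.
sorted (value, group, rank): (7,G4,1), (8,G2,2), (11,G3,3.5), (11,G4,3.5), (13,G1,5), (14,G1,6), (17,G2,7.5), (17,G4,7.5), (18,G1,9.5), (18,G4,9.5), (19,G1,12), (19,G3,12), (19,G4,12), (22,G3,14), (25,G2,15)
Step 2: Sum ranks within each group.
R_1 = 32.5 (n_1 = 4)
R_2 = 24.5 (n_2 = 3)
R_3 = 29.5 (n_3 = 3)
R_4 = 33.5 (n_4 = 5)
Step 3: H = 12/(N(N+1)) * sum(R_i^2/n_i) - 3(N+1)
     = 12/(15*16) * (32.5^2/4 + 24.5^2/3 + 29.5^2/3 + 33.5^2/5) - 3*16
     = 0.050000 * 978.679 - 48
     = 0.933958.
Step 4: Ties present; correction factor C = 1 - 42/(15^3 - 15) = 0.987500. Corrected H = 0.933958 / 0.987500 = 0.945781.
Step 5: Under H0, H ~ chi^2(3); p-value = 0.814368.
Step 6: alpha = 0.1. fail to reject H0.

H = 0.9458, df = 3, p = 0.814368, fail to reject H0.


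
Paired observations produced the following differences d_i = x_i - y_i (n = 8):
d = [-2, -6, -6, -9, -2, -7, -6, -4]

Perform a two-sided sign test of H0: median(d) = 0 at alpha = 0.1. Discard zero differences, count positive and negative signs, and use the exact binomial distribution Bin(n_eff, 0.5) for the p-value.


Step 1: Discard zero differences. Original n = 8; n_eff = number of nonzero differences = 8.
Nonzero differences (with sign): -2, -6, -6, -9, -2, -7, -6, -4
Step 2: Count signs: positive = 0, negative = 8.
Step 3: Under H0: P(positive) = 0.5, so the number of positives S ~ Bin(8, 0.5).
Step 4: Two-sided exact p-value = sum of Bin(8,0.5) probabilities at or below the observed probability = 0.007812.
Step 5: alpha = 0.1. reject H0.

n_eff = 8, pos = 0, neg = 8, p = 0.007812, reject H0.


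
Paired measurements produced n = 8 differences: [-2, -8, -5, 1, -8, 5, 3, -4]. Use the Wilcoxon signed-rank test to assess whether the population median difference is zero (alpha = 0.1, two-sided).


Step 1: Drop any zero differences (none here) and take |d_i|.
|d| = [2, 8, 5, 1, 8, 5, 3, 4]
Step 2: Midrank |d_i| (ties get averaged ranks).
ranks: |2|->2, |8|->7.5, |5|->5.5, |1|->1, |8|->7.5, |5|->5.5, |3|->3, |4|->4
Step 3: Attach original signs; sum ranks with positive sign and with negative sign.
W+ = 1 + 5.5 + 3 = 9.5
W- = 2 + 7.5 + 5.5 + 7.5 + 4 = 26.5
(Check: W+ + W- = 36 should equal n(n+1)/2 = 36.)
Step 4: Test statistic W = min(W+, W-) = 9.5.
Step 5: Ties in |d|, so use the tie-corrected normal approximation.
        E[W] = n(n+1)/4 = 8*9/4 = 18.
        Tie groups: |d|=5 (t=2), |d|=8 (t=2); sum(t^3 - t) = 12.
        Var[W] = n(n+1)(2n+1)/24 - sum(t^3-t)/48 = 1224/24 - 12/48 = 50.75.
        z = (W - E[W]) / sqrt(Var[W]) = (9.5 - 18) / 7.1239 = -1.1932.
        Two-sided p = 2*Phi(z) = 0.232804.
Step 6: alpha = 0.1. fail to reject H0.

W+ = 9.5, W- = 26.5, W = min = 9.5, p = 0.232804, fail to reject H0.


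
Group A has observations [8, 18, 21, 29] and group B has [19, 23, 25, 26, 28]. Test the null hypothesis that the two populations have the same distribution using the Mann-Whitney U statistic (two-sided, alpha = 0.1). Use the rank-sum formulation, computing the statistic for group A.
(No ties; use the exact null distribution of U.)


Step 1: Combine and sort all 9 observations; assign midranks.
sorted (value, group): (8,X), (18,X), (19,Y), (21,X), (23,Y), (25,Y), (26,Y), (28,Y), (29,X)
ranks: 8->1, 18->2, 19->3, 21->4, 23->5, 25->6, 26->7, 28->8, 29->9
Step 2: Rank sum for X: R1 = 1 + 2 + 4 + 9 = 16.
Step 3: U_X = R1 - n1(n1+1)/2 = 16 - 4*5/2 = 16 - 10 = 6.
       U_Y = n1*n2 - U_X = 20 - 6 = 14.
Step 4: No ties, so the exact null distribution of U (based on enumerating the C(9,4) = 126 equally likely rank assignments) gives the two-sided p-value.
Step 5: p-value = 0.412698; compare to alpha = 0.1. fail to reject H0.

U_X = 6, p = 0.412698, fail to reject H0 at alpha = 0.1.


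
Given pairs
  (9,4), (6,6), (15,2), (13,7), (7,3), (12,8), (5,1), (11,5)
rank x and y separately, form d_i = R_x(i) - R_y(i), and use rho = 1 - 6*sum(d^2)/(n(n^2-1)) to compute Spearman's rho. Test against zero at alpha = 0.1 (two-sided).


Step 1: Rank x and y separately (midranks; no ties here).
rank(x): 9->4, 6->2, 15->8, 13->7, 7->3, 12->6, 5->1, 11->5
rank(y): 4->4, 6->6, 2->2, 7->7, 3->3, 8->8, 1->1, 5->5
Step 2: d_i = R_x(i) - R_y(i); compute d_i^2.
  (4-4)^2=0, (2-6)^2=16, (8-2)^2=36, (7-7)^2=0, (3-3)^2=0, (6-8)^2=4, (1-1)^2=0, (5-5)^2=0
sum(d^2) = 56.
Step 3: rho = 1 - 6*56 / (8*(8^2 - 1)) = 1 - 336/504 = 0.333333.
Step 4: Under H0, t = rho * sqrt((n-2)/(1-rho^2)) = 0.8660 ~ t(6).
Step 5: Two-sided p-value from the t-distribution with 6 df = 0.419753.
Step 6: alpha = 0.1. fail to reject H0.

rho = 0.3333, p = 0.419753, fail to reject H0 at alpha = 0.1.


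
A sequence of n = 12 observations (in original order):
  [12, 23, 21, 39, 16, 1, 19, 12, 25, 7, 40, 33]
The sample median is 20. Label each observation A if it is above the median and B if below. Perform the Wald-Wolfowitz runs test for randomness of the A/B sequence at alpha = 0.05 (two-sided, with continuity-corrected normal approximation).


Step 1: Compute median = 20; label A = above, B = below.
Labels in order: BAAABBBBABAA  (n_A = 6, n_B = 6)
Step 2: Count runs R = 6.
Step 3: Under H0 (random ordering), E[R] = 2*n_A*n_B/(n_A+n_B) + 1 = 2*6*6/12 + 1 = 7.0000.
        Var[R] = 2*n_A*n_B*(2*n_A*n_B - n_A - n_B) / ((n_A+n_B)^2 * (n_A+n_B-1)) = 4320/1584 = 2.7273.
        SD[R] = 1.6514.
Step 4: Continuity-corrected z = (R + 0.5 - E[R]) / SD[R] = (6 + 0.5 - 7.0000) / 1.6514 = -0.3028.
Step 5: Two-sided p-value via normal approximation = 2*(1 - Phi(|z|)) = 0.762069.
Step 6: alpha = 0.05. fail to reject H0.

R = 6, z = -0.3028, p = 0.762069, fail to reject H0.


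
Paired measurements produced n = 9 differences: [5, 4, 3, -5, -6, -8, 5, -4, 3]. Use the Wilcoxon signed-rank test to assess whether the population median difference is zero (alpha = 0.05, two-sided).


Step 1: Drop any zero differences (none here) and take |d_i|.
|d| = [5, 4, 3, 5, 6, 8, 5, 4, 3]
Step 2: Midrank |d_i| (ties get averaged ranks).
ranks: |5|->6, |4|->3.5, |3|->1.5, |5|->6, |6|->8, |8|->9, |5|->6, |4|->3.5, |3|->1.5
Step 3: Attach original signs; sum ranks with positive sign and with negative sign.
W+ = 6 + 3.5 + 1.5 + 6 + 1.5 = 18.5
W- = 6 + 8 + 9 + 3.5 = 26.5
(Check: W+ + W- = 45 should equal n(n+1)/2 = 45.)
Step 4: Test statistic W = min(W+, W-) = 18.5.
Step 5: Ties in |d|, so use the tie-corrected normal approximation.
        E[W] = n(n+1)/4 = 9*10/4 = 22.5.
        Tie groups: |d|=3 (t=2), |d|=4 (t=2), |d|=5 (t=3); sum(t^3 - t) = 36.
        Var[W] = n(n+1)(2n+1)/24 - sum(t^3-t)/48 = 1710/24 - 36/48 = 70.5.
        z = (W - E[W]) / sqrt(Var[W]) = (18.5 - 22.5) / 8.3964 = -0.4764.
        Two-sided p = 2*Phi(z) = 0.633794.
Step 6: alpha = 0.05. fail to reject H0.

W+ = 18.5, W- = 26.5, W = min = 18.5, p = 0.633794, fail to reject H0.


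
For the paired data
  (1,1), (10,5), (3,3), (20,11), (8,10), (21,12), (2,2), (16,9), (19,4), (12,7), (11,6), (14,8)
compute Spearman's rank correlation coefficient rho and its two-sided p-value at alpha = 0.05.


Step 1: Rank x and y separately (midranks; no ties here).
rank(x): 1->1, 10->5, 3->3, 20->11, 8->4, 21->12, 2->2, 16->9, 19->10, 12->7, 11->6, 14->8
rank(y): 1->1, 5->5, 3->3, 11->11, 10->10, 12->12, 2->2, 9->9, 4->4, 7->7, 6->6, 8->8
Step 2: d_i = R_x(i) - R_y(i); compute d_i^2.
  (1-1)^2=0, (5-5)^2=0, (3-3)^2=0, (11-11)^2=0, (4-10)^2=36, (12-12)^2=0, (2-2)^2=0, (9-9)^2=0, (10-4)^2=36, (7-7)^2=0, (6-6)^2=0, (8-8)^2=0
sum(d^2) = 72.
Step 3: rho = 1 - 6*72 / (12*(12^2 - 1)) = 1 - 432/1716 = 0.748252.
Step 4: Under H0, t = rho * sqrt((n-2)/(1-rho^2)) = 3.5667 ~ t(10).
Step 5: Two-sided p-value from the t-distribution with 10 df = 0.005124.
Step 6: alpha = 0.05. reject H0.

rho = 0.7483, p = 0.005124, reject H0 at alpha = 0.05.


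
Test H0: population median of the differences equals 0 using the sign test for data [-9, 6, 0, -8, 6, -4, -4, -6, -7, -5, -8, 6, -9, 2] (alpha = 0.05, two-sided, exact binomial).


Step 1: Discard zero differences. Original n = 14; n_eff = number of nonzero differences = 13.
Nonzero differences (with sign): -9, +6, -8, +6, -4, -4, -6, -7, -5, -8, +6, -9, +2
Step 2: Count signs: positive = 4, negative = 9.
Step 3: Under H0: P(positive) = 0.5, so the number of positives S ~ Bin(13, 0.5).
Step 4: Two-sided exact p-value = sum of Bin(13,0.5) probabilities at or below the observed probability = 0.266846.
Step 5: alpha = 0.05. fail to reject H0.

n_eff = 13, pos = 4, neg = 9, p = 0.266846, fail to reject H0.


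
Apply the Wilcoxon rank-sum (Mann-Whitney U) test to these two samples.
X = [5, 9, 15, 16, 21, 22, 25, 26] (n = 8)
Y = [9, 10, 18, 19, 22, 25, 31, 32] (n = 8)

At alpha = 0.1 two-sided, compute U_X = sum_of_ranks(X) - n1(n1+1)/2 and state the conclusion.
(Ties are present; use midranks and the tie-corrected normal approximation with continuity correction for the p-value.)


Step 1: Combine and sort all 16 observations; assign midranks.
sorted (value, group): (5,X), (9,X), (9,Y), (10,Y), (15,X), (16,X), (18,Y), (19,Y), (21,X), (22,X), (22,Y), (25,X), (25,Y), (26,X), (31,Y), (32,Y)
ranks: 5->1, 9->2.5, 9->2.5, 10->4, 15->5, 16->6, 18->7, 19->8, 21->9, 22->10.5, 22->10.5, 25->12.5, 25->12.5, 26->14, 31->15, 32->16
Step 2: Rank sum for X: R1 = 1 + 2.5 + 5 + 6 + 9 + 10.5 + 12.5 + 14 = 60.5.
Step 3: U_X = R1 - n1(n1+1)/2 = 60.5 - 8*9/2 = 60.5 - 36 = 24.5.
       U_Y = n1*n2 - U_X = 64 - 24.5 = 39.5.
Step 4: Ties are present, so use the tie-corrected normal approximation (with continuity correction) for the p-value.
Step 5: p-value = 0.461260; compare to alpha = 0.1. fail to reject H0.

U_X = 24.5, p = 0.461260, fail to reject H0 at alpha = 0.1.
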